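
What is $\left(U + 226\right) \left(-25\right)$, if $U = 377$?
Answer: $-15075$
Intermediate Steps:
$\left(U + 226\right) \left(-25\right) = \left(377 + 226\right) \left(-25\right) = 603 \left(-25\right) = -15075$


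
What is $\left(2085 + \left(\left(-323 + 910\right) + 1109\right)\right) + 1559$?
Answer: $5340$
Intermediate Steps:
$\left(2085 + \left(\left(-323 + 910\right) + 1109\right)\right) + 1559 = \left(2085 + \left(587 + 1109\right)\right) + 1559 = \left(2085 + 1696\right) + 1559 = 3781 + 1559 = 5340$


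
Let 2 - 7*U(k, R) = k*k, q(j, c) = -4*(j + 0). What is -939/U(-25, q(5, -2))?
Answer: 939/89 ≈ 10.551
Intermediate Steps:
q(j, c) = -4*j
U(k, R) = 2/7 - k²/7 (U(k, R) = 2/7 - k*k/7 = 2/7 - k²/7)
-939/U(-25, q(5, -2)) = -939/(2/7 - ⅐*(-25)²) = -939/(2/7 - ⅐*625) = -939/(2/7 - 625/7) = -939/(-89) = -939*(-1/89) = 939/89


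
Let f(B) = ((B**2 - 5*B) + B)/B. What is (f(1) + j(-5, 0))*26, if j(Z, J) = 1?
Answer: -52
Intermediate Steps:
f(B) = (B**2 - 4*B)/B
(f(1) + j(-5, 0))*26 = ((-4 + 1) + 1)*26 = (-3 + 1)*26 = -2*26 = -52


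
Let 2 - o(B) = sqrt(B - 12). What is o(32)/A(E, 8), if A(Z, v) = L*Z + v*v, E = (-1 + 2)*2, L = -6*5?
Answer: 1/2 - sqrt(5)/2 ≈ -0.61803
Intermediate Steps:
L = -30
o(B) = 2 - sqrt(-12 + B) (o(B) = 2 - sqrt(B - 12) = 2 - sqrt(-12 + B))
E = 2 (E = 1*2 = 2)
A(Z, v) = v**2 - 30*Z (A(Z, v) = -30*Z + v*v = -30*Z + v**2 = v**2 - 30*Z)
o(32)/A(E, 8) = (2 - sqrt(-12 + 32))/(8**2 - 30*2) = (2 - sqrt(20))/(64 - 60) = (2 - 2*sqrt(5))/4 = (2 - 2*sqrt(5))*(1/4) = 1/2 - sqrt(5)/2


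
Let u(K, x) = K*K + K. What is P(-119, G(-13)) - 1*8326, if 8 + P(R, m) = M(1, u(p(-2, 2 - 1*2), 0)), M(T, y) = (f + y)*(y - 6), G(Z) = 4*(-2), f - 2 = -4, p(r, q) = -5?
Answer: -8082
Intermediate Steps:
f = -2 (f = 2 - 4 = -2)
G(Z) = -8
u(K, x) = K + K² (u(K, x) = K² + K = K + K²)
M(T, y) = (-6 + y)*(-2 + y) (M(T, y) = (-2 + y)*(y - 6) = (-2 + y)*(-6 + y) = (-6 + y)*(-2 + y))
P(R, m) = 244 (P(R, m) = -8 + (12 + (-5*(1 - 5))² - (-40)*(1 - 5)) = -8 + (12 + (-5*(-4))² - (-40)*(-4)) = -8 + (12 + 20² - 8*20) = -8 + (12 + 400 - 160) = -8 + 252 = 244)
P(-119, G(-13)) - 1*8326 = 244 - 1*8326 = 244 - 8326 = -8082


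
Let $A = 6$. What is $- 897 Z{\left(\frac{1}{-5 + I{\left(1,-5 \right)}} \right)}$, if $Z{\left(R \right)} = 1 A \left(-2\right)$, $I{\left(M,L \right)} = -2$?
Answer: $10764$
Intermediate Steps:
$Z{\left(R \right)} = -12$ ($Z{\left(R \right)} = 1 \cdot 6 \left(-2\right) = 6 \left(-2\right) = -12$)
$- 897 Z{\left(\frac{1}{-5 + I{\left(1,-5 \right)}} \right)} = \left(-897\right) \left(-12\right) = 10764$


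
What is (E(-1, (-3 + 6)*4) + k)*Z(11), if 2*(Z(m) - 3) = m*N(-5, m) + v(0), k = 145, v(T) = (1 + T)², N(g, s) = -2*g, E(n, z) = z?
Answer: 18369/2 ≈ 9184.5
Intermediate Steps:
Z(m) = 7/2 + 5*m (Z(m) = 3 + (m*(-2*(-5)) + (1 + 0)²)/2 = 3 + (m*10 + 1²)/2 = 3 + (10*m + 1)/2 = 3 + (1 + 10*m)/2 = 3 + (½ + 5*m) = 7/2 + 5*m)
(E(-1, (-3 + 6)*4) + k)*Z(11) = ((-3 + 6)*4 + 145)*(7/2 + 5*11) = (3*4 + 145)*(7/2 + 55) = (12 + 145)*(117/2) = 157*(117/2) = 18369/2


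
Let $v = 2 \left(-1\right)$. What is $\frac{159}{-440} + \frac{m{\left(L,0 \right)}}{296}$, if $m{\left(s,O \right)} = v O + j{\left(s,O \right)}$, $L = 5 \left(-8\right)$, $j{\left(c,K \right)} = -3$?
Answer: $- \frac{756}{2035} \approx -0.3715$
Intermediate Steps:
$v = -2$
$L = -40$
$m{\left(s,O \right)} = -3 - 2 O$ ($m{\left(s,O \right)} = - 2 O - 3 = -3 - 2 O$)
$\frac{159}{-440} + \frac{m{\left(L,0 \right)}}{296} = \frac{159}{-440} + \frac{-3 - 0}{296} = 159 \left(- \frac{1}{440}\right) + \left(-3 + 0\right) \frac{1}{296} = - \frac{159}{440} - \frac{3}{296} = - \frac{756}{2035}$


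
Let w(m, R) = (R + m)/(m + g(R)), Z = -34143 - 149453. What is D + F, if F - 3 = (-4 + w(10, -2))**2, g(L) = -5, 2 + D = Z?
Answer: -4589731/25 ≈ -1.8359e+5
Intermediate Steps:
Z = -183596
D = -183598 (D = -2 - 183596 = -183598)
w(m, R) = (R + m)/(-5 + m) (w(m, R) = (R + m)/(m - 5) = (R + m)/(-5 + m))
F = 219/25 (F = 3 + (-4 + (-2 + 10)/(-5 + 10))**2 = 3 + (-4 + 8/5)**2 = 3 + (-12/5)**2 = 3 + 144/25 = 219/25 ≈ 8.7600)
D + F = -183598 + 219/25 = -4589731/25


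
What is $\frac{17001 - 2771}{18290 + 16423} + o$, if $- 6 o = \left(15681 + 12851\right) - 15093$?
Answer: $- \frac{155474209}{69426} \approx -2239.4$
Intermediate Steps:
$o = - \frac{13439}{6}$ ($o = - \frac{\left(15681 + 12851\right) - 15093}{6} = - \frac{28532 - 15093}{6} = \left(- \frac{1}{6}\right) 13439 = - \frac{13439}{6} \approx -2239.8$)
$\frac{17001 - 2771}{18290 + 16423} + o = \frac{17001 - 2771}{18290 + 16423} - \frac{13439}{6} = \frac{14230}{34713} - \frac{13439}{6} = - \frac{155474209}{69426}$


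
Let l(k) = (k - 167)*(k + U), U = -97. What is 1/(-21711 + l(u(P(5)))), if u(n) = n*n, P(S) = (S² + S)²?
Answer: 1/655886154488 ≈ 1.5247e-12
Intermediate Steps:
P(S) = (S + S²)²
u(n) = n²
l(k) = (-167 + k)*(-97 + k) (l(k) = (k - 167)*(k - 97) = (-167 + k)*(-97 + k))
1/(-21711 + l(u(P(5)))) = 1/(-21711 + (16199 + ((5²*(1 + 5)²)²)² - 264*625*(1 + 5)⁴)) = 1/(-21711 + (16199 + ((25*6²)²)² - 264*(25*6²)²)) = 1/(-21711 + (16199 + ((25*36)²)² - 264*(25*36)²)) = 1/(-21711 + (16199 + (900²)² - 264*900²)) = 1/(-21711 + (16199 + 810000² - 264*810000)) = 1/(-21711 + (16199 + 656100000000 - 213840000)) = 1/(-21711 + 655886176199) = 1/655886154488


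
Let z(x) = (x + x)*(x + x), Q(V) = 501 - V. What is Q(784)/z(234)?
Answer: -283/219024 ≈ -0.0012921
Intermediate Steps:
z(x) = 4*x² (z(x) = (2*x)*(2*x) = 4*x²)
Q(784)/z(234) = (501 - 1*784)/((4*234²)) = (501 - 784)/((4*54756)) = -283/219024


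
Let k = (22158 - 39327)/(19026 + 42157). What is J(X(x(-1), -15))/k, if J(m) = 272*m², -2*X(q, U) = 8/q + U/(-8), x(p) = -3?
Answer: -6364069/41904 ≈ -151.87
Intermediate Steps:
X(q, U) = -4/q + U/16 (X(q, U) = -(8/q + U/(-8))/2 = -(8/q + U*(-⅛))/2 = -(8/q - U/8)/2 = -4/q + U/16)
k = -291/1037 (k = -17169/61183 = -17169*1/61183 = -291/1037 ≈ -0.28062)
J(X(x(-1), -15))/k = (272*(-4/(-3) + (1/16)*(-15))²)/(-291/1037) = (272*(-4*(-⅓) - 15/16)²)*(-1037/291) = (272*(4/3 - 15/16)²)*(-1037/291) = (272*(19/48)²)*(-1037/291) = (272*(361/2304))*(-1037/291) = (6137/144)*(-1037/291) = -6364069/41904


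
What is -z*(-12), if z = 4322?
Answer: 51864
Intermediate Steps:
-z*(-12) = -1*4322*(-12) = -4322*(-12) = 51864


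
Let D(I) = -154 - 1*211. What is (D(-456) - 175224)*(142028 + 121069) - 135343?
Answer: -46197074476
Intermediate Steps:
D(I) = -365 (D(I) = -154 - 211 = -365)
(D(-456) - 175224)*(142028 + 121069) - 135343 = (-365 - 175224)*(142028 + 121069) - 135343 = -175589*263097 - 135343 = -46196939133 - 135343 = -46197074476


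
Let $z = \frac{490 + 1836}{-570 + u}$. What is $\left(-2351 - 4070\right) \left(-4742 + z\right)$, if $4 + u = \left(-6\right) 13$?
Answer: $\frac{9933640155}{326} \approx 3.0471 \cdot 10^{7}$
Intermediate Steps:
$u = -82$ ($u = -4 - 78 = -82$)
$z = - \frac{1163}{326}$ ($z = \frac{490 + 1836}{-570 - 82} = \frac{2326}{-652} = 2326 \left(- \frac{1}{652}\right) = - \frac{1163}{326} \approx -3.5675$)
$\left(-2351 - 4070\right) \left(-4742 + z\right) = \left(-2351 - 4070\right) \left(-4742 - \frac{1163}{326}\right) = \left(-6421\right) \left(- \frac{1547055}{326}\right) = \frac{9933640155}{326}$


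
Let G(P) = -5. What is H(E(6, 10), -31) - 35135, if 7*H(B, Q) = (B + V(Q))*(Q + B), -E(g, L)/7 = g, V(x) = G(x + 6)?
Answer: -242514/7 ≈ -34645.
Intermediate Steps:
V(x) = -5
E(g, L) = -7*g
H(B, Q) = (-5 + B)*(B + Q)/7 (H(B, Q) = ((B - 5)*(Q + B))/7 = ((-5 + B)*(B + Q))/7 = (-5 + B)*(B + Q)/7)
H(E(6, 10), -31) - 35135 = (-(-5)*6 - 5/7*(-31) + (-7*6)²/7 + (⅐)*(-7*6)*(-31)) - 35135 = (-5/7*(-42) + 155/7 + (⅐)*(-42)² + (⅐)*(-42)*(-31)) - 35135 = (30 + 155/7 + (⅐)*1764 + 186) - 35135 = (30 + 155/7 + 252 + 186) - 35135 = 3431/7 - 35135 = -242514/7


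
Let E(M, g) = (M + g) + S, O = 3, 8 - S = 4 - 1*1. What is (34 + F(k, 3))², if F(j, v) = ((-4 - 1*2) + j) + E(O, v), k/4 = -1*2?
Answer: 961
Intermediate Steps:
S = 5 (S = 8 - (4 - 1*1) = 8 - (4 - 1) = 8 - 1*3 = 8 - 3 = 5)
k = -8 (k = 4*(-1*2) = 4*(-2) = -8)
E(M, g) = 5 + M + g (E(M, g) = (M + g) + 5 = 5 + M + g)
F(j, v) = 2 + j + v (F(j, v) = ((-4 - 1*2) + j) + (5 + 3 + v) = ((-4 - 2) + j) + (8 + v) = (-6 + j) + (8 + v) = 2 + j + v)
(34 + F(k, 3))² = (34 + (2 - 8 + 3))² = (34 - 3)² = 31² = 961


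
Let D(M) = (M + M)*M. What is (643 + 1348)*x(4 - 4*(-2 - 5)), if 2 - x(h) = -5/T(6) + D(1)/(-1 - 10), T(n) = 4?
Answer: 27331/4 ≈ 6832.8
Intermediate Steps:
D(M) = 2*M**2 (D(M) = (2*M)*M = 2*M**2)
x(h) = 151/44 (x(h) = 2 - (-5/4 + (2*1**2)/(-1 - 10)) = 2 - (-5*1/4 + (2*1)/(-11)) = 2 - (-5/4 + 2*(-1/11)) = 2 - (-5/4 - 2/11) = 2 - 1*(-63/44) = 2 + 63/44 = 151/44)
(643 + 1348)*x(4 - 4*(-2 - 5)) = (643 + 1348)*(151/44) = 1991*(151/44) = 27331/4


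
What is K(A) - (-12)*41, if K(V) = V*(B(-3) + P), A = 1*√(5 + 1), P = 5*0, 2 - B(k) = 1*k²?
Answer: 492 - 7*√6 ≈ 474.85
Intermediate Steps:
B(k) = 2 - k²
P = 0
A = √6 (A = 1*√6 = √6 ≈ 2.4495)
K(V) = -7*V (K(V) = V*((2 - 1*(-3)²) + 0) = V*((2 - 1*9) + 0) = V*((2 - 9) + 0) = V*(-7 + 0) = V*(-7) = -7*V)
K(A) - (-12)*41 = -7*√6 - (-12)*41 = -7*√6 - 1*(-492) = -7*√6 + 492 = 492 - 7*√6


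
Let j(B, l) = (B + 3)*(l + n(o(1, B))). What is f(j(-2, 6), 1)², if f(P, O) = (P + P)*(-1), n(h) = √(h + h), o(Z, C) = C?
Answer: 128 + 96*I ≈ 128.0 + 96.0*I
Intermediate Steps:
n(h) = √2*√h (n(h) = √(2*h) = √2*√h)
j(B, l) = (3 + B)*(l + √2*√B) (j(B, l) = (B + 3)*(l + √2*√B) = (3 + B)*(l + √2*√B))
f(P, O) = -2*P (f(P, O) = (2*P)*(-1) = -2*P)
f(j(-2, 6), 1)² = (-2*(3*6 - 2*6 + √2*(-2)^(3/2) + 3*√2*√(-2)))² = (-2*(18 - 12 + √2*(-2*I*√2) + 3*√2*(I*√2)))² = (-2*(18 - 12 - 4*I + 6*I))² = (-2*(6 + 2*I))² = (-12 - 4*I)²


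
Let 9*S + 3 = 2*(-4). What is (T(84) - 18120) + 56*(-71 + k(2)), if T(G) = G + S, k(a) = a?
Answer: -197111/9 ≈ -21901.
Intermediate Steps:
S = -11/9 (S = -1/3 + (2*(-4))/9 = -1/3 + (1/9)*(-8) = -1/3 - 8/9 = -11/9 ≈ -1.2222)
T(G) = -11/9 + G (T(G) = G - 11/9 = -11/9 + G)
(T(84) - 18120) + 56*(-71 + k(2)) = ((-11/9 + 84) - 18120) + 56*(-71 + 2) = (745/9 - 18120) + 56*(-69) = -162335/9 - 3864 = -197111/9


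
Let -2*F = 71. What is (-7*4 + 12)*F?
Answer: 568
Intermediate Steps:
F = -71/2 (F = -½*71 = -71/2 ≈ -35.500)
(-7*4 + 12)*F = (-7*4 + 12)*(-71/2) = (-28 + 12)*(-71/2) = -16*(-71/2) = 568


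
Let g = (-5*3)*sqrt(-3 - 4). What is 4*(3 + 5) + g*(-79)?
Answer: 32 + 1185*I*sqrt(7) ≈ 32.0 + 3135.2*I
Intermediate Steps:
g = -15*I*sqrt(7) ≈ -39.686*I
4*(3 + 5) + g*(-79) = 4*(3 + 5) - 15*I*sqrt(7)*(-79) = 4*8 + 1185*I*sqrt(7) = 32 + 1185*I*sqrt(7)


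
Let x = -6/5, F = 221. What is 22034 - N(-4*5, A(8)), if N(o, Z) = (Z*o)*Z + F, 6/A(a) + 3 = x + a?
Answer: 7892493/361 ≈ 21863.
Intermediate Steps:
x = -6/5 (x = -6*⅕ = -6/5 ≈ -1.2000)
A(a) = 6/(-21/5 + a) (A(a) = 6/(-3 + (-6/5 + a)) = 6/(-21/5 + a))
N(o, Z) = 221 + o*Z² (N(o, Z) = (Z*o)*Z + 221 = o*Z² + 221 = 221 + o*Z²)
22034 - N(-4*5, A(8)) = 22034 - (221 + (-4*5)*(30/(-21 + 5*8))²) = 22034 - (221 - 20*900/(-21 + 40)²) = 22034 - (221 - 20*(30/19)²) = 22034 - (221 - 20*900/361) = 22034 - (221 - 18000/361) = 22034 - 1*61781/361 = 22034 - 61781/361 = 7892493/361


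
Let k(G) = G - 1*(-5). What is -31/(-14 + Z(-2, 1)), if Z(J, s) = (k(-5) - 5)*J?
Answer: 31/4 ≈ 7.7500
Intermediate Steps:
k(G) = 5 + G (k(G) = G + 5 = 5 + G)
Z(J, s) = -5*J (Z(J, s) = ((5 - 5) - 5)*J = (0 - 5)*J = -5*J)
-31/(-14 + Z(-2, 1)) = -31/(-14 - 5*(-2)) = -31/(-14 + 10) = -31/(-4) = -31*(-¼) = 31/4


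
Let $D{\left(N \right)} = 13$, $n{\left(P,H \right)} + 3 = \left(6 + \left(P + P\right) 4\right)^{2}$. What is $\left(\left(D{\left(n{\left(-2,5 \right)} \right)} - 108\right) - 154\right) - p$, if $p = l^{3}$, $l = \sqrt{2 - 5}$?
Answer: $-249 + 3 i \sqrt{3} \approx -249.0 + 5.1962 i$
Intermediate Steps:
$l = i \sqrt{3}$ ($l = \sqrt{-3} = i \sqrt{3} \approx 1.732 i$)
$n{\left(P,H \right)} = -3 + \left(6 + 8 P\right)^{2}$ ($n{\left(P,H \right)} = -3 + \left(6 + \left(P + P\right) 4\right)^{2} = -3 + \left(6 + 2 P 4\right)^{2} = -3 + \left(6 + 8 P\right)^{2}$)
$p = - 3 i \sqrt{3}$ ($p = \left(i \sqrt{3}\right)^{3} = - 3 i \sqrt{3} \approx - 5.1962 i$)
$\left(\left(D{\left(n{\left(-2,5 \right)} \right)} - 108\right) - 154\right) - p = \left(\left(13 - 108\right) - 154\right) - - 3 i \sqrt{3} = \left(-95 - 154\right) + 3 i \sqrt{3} = -249 + 3 i \sqrt{3}$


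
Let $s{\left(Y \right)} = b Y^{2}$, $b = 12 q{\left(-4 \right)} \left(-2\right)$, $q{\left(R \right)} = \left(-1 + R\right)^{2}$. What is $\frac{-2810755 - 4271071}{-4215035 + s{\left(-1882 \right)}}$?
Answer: $\frac{7081826}{2129369435} \approx 0.0033258$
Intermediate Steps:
$b = -600$ ($b = 12 \left(-1 - 4\right)^{2} \left(-2\right) = 12 \left(-5\right)^{2} \left(-2\right) = 12 \cdot 25 \left(-2\right) = 300 \left(-2\right) = -600$)
$s{\left(Y \right)} = - 600 Y^{2}$
$\frac{-2810755 - 4271071}{-4215035 + s{\left(-1882 \right)}} = \frac{-2810755 - 4271071}{-4215035 - 600 \left(-1882\right)^{2}} = - \frac{7081826}{-4215035 - 2125154400} = - \frac{7081826}{-2129369435} = \left(-7081826\right) \left(- \frac{1}{2129369435}\right) = \frac{7081826}{2129369435}$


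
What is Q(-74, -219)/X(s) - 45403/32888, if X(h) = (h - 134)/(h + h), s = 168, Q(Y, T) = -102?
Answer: -33196507/32888 ≈ -1009.4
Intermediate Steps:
X(h) = (-134 + h)/(2*h) (X(h) = (-134 + h)/((2*h)) = (-134 + h)*(1/(2*h)) = (-134 + h)/(2*h))
Q(-74, -219)/X(s) - 45403/32888 = -102*336/(-134 + 168) - 45403/32888 = -102/((½)*(1/168)*34) - 45403*1/32888 = -102/17/168 - 45403/32888 = -102*168/17 - 45403/32888 = -1008 - 45403/32888 = -33196507/32888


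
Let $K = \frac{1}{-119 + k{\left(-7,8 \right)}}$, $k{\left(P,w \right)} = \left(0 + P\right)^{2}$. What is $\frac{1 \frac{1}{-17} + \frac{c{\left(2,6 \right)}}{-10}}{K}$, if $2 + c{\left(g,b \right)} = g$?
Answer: $\frac{70}{17} \approx 4.1176$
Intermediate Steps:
$k{\left(P,w \right)} = P^{2}$
$c{\left(g,b \right)} = -2 + g$
$K = - \frac{1}{70}$ ($K = \frac{1}{-119 + \left(-7\right)^{2}} = \frac{1}{-119 + 49} = \frac{1}{-70} = - \frac{1}{70} \approx -0.014286$)
$\frac{1 \frac{1}{-17} + \frac{c{\left(2,6 \right)}}{-10}}{K} = \frac{1 \frac{1}{-17} + \frac{-2 + 2}{-10}}{- \frac{1}{70}} = \left(1 \left(- \frac{1}{17}\right) + 0 \left(- \frac{1}{10}\right)\right) \left(-70\right) = \left(- \frac{1}{17} + 0\right) \left(-70\right) = \left(- \frac{1}{17}\right) \left(-70\right) = \frac{70}{17}$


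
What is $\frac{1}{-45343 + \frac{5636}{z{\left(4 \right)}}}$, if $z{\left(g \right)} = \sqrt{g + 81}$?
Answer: $- \frac{3854155}{174727185669} - \frac{5636 \sqrt{85}}{174727185669} \approx -2.2356 \cdot 10^{-5}$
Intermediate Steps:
$z{\left(g \right)} = \sqrt{81 + g}$
$\frac{1}{-45343 + \frac{5636}{z{\left(4 \right)}}} = \frac{1}{-45343 + \frac{5636}{\sqrt{81 + 4}}} = \frac{1}{-45343 + \frac{5636}{\sqrt{85}}} = \frac{1}{-45343 + 5636 \frac{\sqrt{85}}{85}} = \frac{1}{-45343 + \frac{5636 \sqrt{85}}{85}}$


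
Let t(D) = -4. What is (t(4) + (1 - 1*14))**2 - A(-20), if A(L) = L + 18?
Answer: 291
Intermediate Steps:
A(L) = 18 + L
(t(4) + (1 - 1*14))**2 - A(-20) = (-4 + (1 - 1*14))**2 - (18 - 20) = (-4 + (1 - 14))**2 - 1*(-2) = (-4 - 13)**2 + 2 = (-17)**2 + 2 = 289 + 2 = 291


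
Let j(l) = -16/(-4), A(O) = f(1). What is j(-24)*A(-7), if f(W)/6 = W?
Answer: 24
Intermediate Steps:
f(W) = 6*W
A(O) = 6 (A(O) = 6*1 = 6)
j(l) = 4 (j(l) = -16*(-¼) = 4)
j(-24)*A(-7) = 4*6 = 24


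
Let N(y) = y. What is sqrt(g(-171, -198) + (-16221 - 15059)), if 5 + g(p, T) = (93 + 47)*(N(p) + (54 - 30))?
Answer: I*sqrt(51865) ≈ 227.74*I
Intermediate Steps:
g(p, T) = 3355 + 140*p (g(p, T) = -5 + (93 + 47)*(p + (54 - 30)) = -5 + 140*(p + 24) = -5 + 140*(24 + p) = -5 + (3360 + 140*p) = 3355 + 140*p)
sqrt(g(-171, -198) + (-16221 - 15059)) = sqrt((3355 + 140*(-171)) + (-16221 - 15059)) = sqrt((3355 - 23940) - 31280) = sqrt(-20585 - 31280) = sqrt(-51865) = I*sqrt(51865)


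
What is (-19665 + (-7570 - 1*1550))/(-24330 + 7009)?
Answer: 28785/17321 ≈ 1.6619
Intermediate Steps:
(-19665 + (-7570 - 1*1550))/(-24330 + 7009) = (-19665 + (-7570 - 1550))/(-17321) = (-19665 - 9120)*(-1/17321) = -28785*(-1/17321) = 28785/17321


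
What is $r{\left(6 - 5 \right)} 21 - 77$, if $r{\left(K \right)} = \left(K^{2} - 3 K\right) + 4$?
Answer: $-35$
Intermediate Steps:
$r{\left(K \right)} = 4 + K^{2} - 3 K$
$r{\left(6 - 5 \right)} 21 - 77 = \left(4 + \left(6 - 5\right)^{2} - 3 \left(6 - 5\right)\right) 21 - 77 = \left(4 + 1^{2} - 3\right) 21 - 77 = \left(4 + 1 - 3\right) 21 - 77 = 2 \cdot 21 - 77 = 42 - 77 = -35$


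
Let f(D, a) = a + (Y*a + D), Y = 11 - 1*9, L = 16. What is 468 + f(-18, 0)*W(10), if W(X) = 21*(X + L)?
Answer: -9360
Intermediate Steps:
Y = 2 (Y = 11 - 9 = 2)
W(X) = 336 + 21*X (W(X) = 21*(X + 16) = 21*(16 + X) = 336 + 21*X)
f(D, a) = D + 3*a (f(D, a) = a + (2*a + D) = a + (D + 2*a) = D + 3*a)
468 + f(-18, 0)*W(10) = 468 + (-18 + 3*0)*(336 + 21*10) = 468 + (-18 + 0)*(336 + 210) = 468 - 18*546 = 468 - 9828 = -9360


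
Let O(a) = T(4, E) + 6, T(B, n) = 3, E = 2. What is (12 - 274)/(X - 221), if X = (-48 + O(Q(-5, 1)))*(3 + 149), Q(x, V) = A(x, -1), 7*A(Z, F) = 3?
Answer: 262/6149 ≈ 0.042609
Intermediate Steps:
A(Z, F) = 3/7 (A(Z, F) = (⅐)*3 = 3/7)
Q(x, V) = 3/7
O(a) = 9 (O(a) = 3 + 6 = 9)
X = -5928 (X = (-48 + 9)*(3 + 149) = -39*152 = -5928)
(12 - 274)/(X - 221) = (12 - 274)/(-5928 - 221) = -262/(-6149) = -262*(-1/6149) = 262/6149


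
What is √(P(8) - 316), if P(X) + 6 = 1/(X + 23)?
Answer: 3*I*√34379/31 ≈ 17.943*I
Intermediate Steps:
P(X) = -6 + 1/(23 + X) (P(X) = -6 + 1/(X + 23) = -6 + 1/(23 + X))
√(P(8) - 316) = √((-137 - 6*8)/(23 + 8) - 316) = √((-137 - 48)/31 - 316) = √((1/31)*(-185) - 316) = √(-185/31 - 316) = √(-9981/31) = 3*I*√34379/31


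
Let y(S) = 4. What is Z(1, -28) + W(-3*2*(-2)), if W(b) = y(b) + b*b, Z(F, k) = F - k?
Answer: 177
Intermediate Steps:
W(b) = 4 + b**2 (W(b) = 4 + b*b = 4 + b**2)
Z(1, -28) + W(-3*2*(-2)) = (1 - 1*(-28)) + (4 + (-3*2*(-2))**2) = (1 + 28) + (4 + (-6*(-2))**2) = 29 + (4 + 12**2) = 29 + (4 + 144) = 29 + 148 = 177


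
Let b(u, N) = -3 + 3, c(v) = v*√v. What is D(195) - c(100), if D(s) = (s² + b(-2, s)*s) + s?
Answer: 37220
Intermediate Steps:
c(v) = v^(3/2)
b(u, N) = 0
D(s) = s + s² (D(s) = (s² + 0*s) + s = (s² + 0) + s = s² + s = s + s²)
D(195) - c(100) = 195*(1 + 195) - 100^(3/2) = 195*196 - 1*1000 = 38220 - 1000 = 37220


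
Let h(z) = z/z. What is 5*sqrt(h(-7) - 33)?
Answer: 20*I*sqrt(2) ≈ 28.284*I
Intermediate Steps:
h(z) = 1
5*sqrt(h(-7) - 33) = 5*sqrt(1 - 33) = 5*sqrt(-32) = 5*(4*I*sqrt(2)) = 20*I*sqrt(2)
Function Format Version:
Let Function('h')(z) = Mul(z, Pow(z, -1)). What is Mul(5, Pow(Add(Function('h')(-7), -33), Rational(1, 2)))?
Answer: Mul(20, I, Pow(2, Rational(1, 2))) ≈ Mul(28.284, I)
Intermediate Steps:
Function('h')(z) = 1
Mul(5, Pow(Add(Function('h')(-7), -33), Rational(1, 2))) = Mul(5, Pow(Add(1, -33), Rational(1, 2))) = Mul(5, Pow(-32, Rational(1, 2))) = Mul(5, Mul(4, I, Pow(2, Rational(1, 2)))) = Mul(20, I, Pow(2, Rational(1, 2)))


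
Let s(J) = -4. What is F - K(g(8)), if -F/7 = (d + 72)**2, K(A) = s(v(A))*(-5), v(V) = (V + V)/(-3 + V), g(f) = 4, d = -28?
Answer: -13572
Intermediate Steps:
v(V) = 2*V/(-3 + V) (v(V) = (2*V)/(-3 + V) = 2*V/(-3 + V))
K(A) = 20 (K(A) = -4*(-5) = 20)
F = -13552 (F = -7*(-28 + 72)**2 = -7*44**2 = -7*1936 = -13552)
F - K(g(8)) = -13552 - 1*20 = -13552 - 20 = -13572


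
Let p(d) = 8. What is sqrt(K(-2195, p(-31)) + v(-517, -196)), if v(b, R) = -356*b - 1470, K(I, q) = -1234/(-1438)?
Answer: 5*sqrt(3775528677)/719 ≈ 427.30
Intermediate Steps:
K(I, q) = 617/719 (K(I, q) = -1234*(-1/1438) = 617/719)
v(b, R) = -1470 - 356*b
sqrt(K(-2195, p(-31)) + v(-517, -196)) = sqrt(617/719 + (-1470 - 356*(-517))) = sqrt(617/719 + (-1470 + 184052)) = sqrt(617/719 + 182582) = sqrt(131277075/719) = 5*sqrt(3775528677)/719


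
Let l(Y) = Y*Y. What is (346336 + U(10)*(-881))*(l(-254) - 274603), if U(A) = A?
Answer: -70909824762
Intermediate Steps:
l(Y) = Y²
(346336 + U(10)*(-881))*(l(-254) - 274603) = (346336 + 10*(-881))*((-254)² - 274603) = (346336 - 8810)*(64516 - 274603) = 337526*(-210087) = -70909824762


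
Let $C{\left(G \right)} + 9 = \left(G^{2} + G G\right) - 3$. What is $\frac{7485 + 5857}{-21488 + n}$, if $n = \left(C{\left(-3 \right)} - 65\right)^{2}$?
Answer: $- \frac{13342}{18007} \approx -0.74093$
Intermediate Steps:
$C{\left(G \right)} = -12 + 2 G^{2}$ ($C{\left(G \right)} = -9 - \left(3 - G^{2} - G G\right) = -9 + \left(\left(G^{2} + G^{2}\right) - 3\right) = -9 + \left(2 G^{2} - 3\right) = -9 + \left(-3 + 2 G^{2}\right) = -12 + 2 G^{2}$)
$n = 3481$ ($n = \left(\left(-12 + 2 \left(-3\right)^{2}\right) - 65\right)^{2} = \left(\left(-12 + 2 \cdot 9\right) - 65\right)^{2} = \left(\left(-12 + 18\right) - 65\right)^{2} = \left(6 - 65\right)^{2} = \left(-59\right)^{2} = 3481$)
$\frac{7485 + 5857}{-21488 + n} = \frac{7485 + 5857}{-21488 + 3481} = \frac{13342}{-18007} = 13342 \left(- \frac{1}{18007}\right) = - \frac{13342}{18007}$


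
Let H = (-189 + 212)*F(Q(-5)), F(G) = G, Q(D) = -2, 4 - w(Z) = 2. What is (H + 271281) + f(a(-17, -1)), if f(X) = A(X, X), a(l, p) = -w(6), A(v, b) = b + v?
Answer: 271231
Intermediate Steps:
w(Z) = 2 (w(Z) = 4 - 1*2 = 4 - 2 = 2)
a(l, p) = -2 (a(l, p) = -1*2 = -2)
f(X) = 2*X (f(X) = X + X = 2*X)
H = -46 (H = (-189 + 212)*(-2) = 23*(-2) = -46)
(H + 271281) + f(a(-17, -1)) = (-46 + 271281) + 2*(-2) = 271235 - 4 = 271231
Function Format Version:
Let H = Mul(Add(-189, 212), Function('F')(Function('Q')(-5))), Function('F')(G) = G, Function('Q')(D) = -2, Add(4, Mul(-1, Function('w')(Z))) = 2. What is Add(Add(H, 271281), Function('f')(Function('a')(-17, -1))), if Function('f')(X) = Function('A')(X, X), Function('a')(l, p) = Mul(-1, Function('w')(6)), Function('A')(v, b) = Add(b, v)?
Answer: 271231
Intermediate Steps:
Function('w')(Z) = 2 (Function('w')(Z) = Add(4, Mul(-1, 2)) = Add(4, -2) = 2)
Function('a')(l, p) = -2 (Function('a')(l, p) = Mul(-1, 2) = -2)
Function('f')(X) = Mul(2, X) (Function('f')(X) = Add(X, X) = Mul(2, X))
H = -46 (H = Mul(Add(-189, 212), -2) = Mul(23, -2) = -46)
Add(Add(H, 271281), Function('f')(Function('a')(-17, -1))) = Add(Add(-46, 271281), Mul(2, -2)) = Add(271235, -4) = 271231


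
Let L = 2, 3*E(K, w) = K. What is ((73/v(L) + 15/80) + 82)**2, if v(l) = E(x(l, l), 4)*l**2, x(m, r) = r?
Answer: 3073009/256 ≈ 12004.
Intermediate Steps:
E(K, w) = K/3
v(l) = l**3/3 (v(l) = (l/3)*l**2 = l**3/3)
((73/v(L) + 15/80) + 82)**2 = ((73/(((1/3)*2**3)) + 15/80) + 82)**2 = ((73/(((1/3)*8)) + 15*(1/80)) + 82)**2 = ((73/(8/3) + 3/16) + 82)**2 = ((73*(3/8) + 3/16) + 82)**2 = ((219/8 + 3/16) + 82)**2 = (441/16 + 82)**2 = (1753/16)**2 = 3073009/256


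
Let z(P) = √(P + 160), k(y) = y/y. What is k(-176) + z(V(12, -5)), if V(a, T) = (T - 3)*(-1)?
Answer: 1 + 2*√42 ≈ 13.961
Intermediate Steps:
V(a, T) = 3 - T (V(a, T) = (-3 + T)*(-1) = 3 - T)
k(y) = 1
z(P) = √(160 + P)
k(-176) + z(V(12, -5)) = 1 + √(160 + (3 - 1*(-5))) = 1 + √(160 + (3 + 5)) = 1 + √(160 + 8) = 1 + √168 = 1 + 2*√42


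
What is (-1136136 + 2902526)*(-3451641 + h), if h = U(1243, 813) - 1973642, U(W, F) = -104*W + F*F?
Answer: -8643981374540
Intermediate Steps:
U(W, F) = F² - 104*W (U(W, F) = -104*W + F² = F² - 104*W)
h = -1441945 (h = (813² - 104*1243) - 1973642 = (660969 - 129272) - 1973642 = 531697 - 1973642 = -1441945)
(-1136136 + 2902526)*(-3451641 + h) = (-1136136 + 2902526)*(-3451641 - 1441945) = 1766390*(-4893586) = -8643981374540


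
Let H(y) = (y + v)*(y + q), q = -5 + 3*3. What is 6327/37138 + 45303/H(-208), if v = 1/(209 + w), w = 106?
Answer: 102423613977/82730317148 ≈ 1.2380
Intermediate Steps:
q = 4 (q = -5 + 9 = 4)
v = 1/315 (v = 1/(209 + 106) = 1/315 ≈ 0.0031746)
H(y) = (4 + y)*(1/315 + y) (H(y) = (y + 1/315)*(y + 4) = (1/315 + y)*(4 + y) = (4 + y)*(1/315 + y))
6327/37138 + 45303/H(-208) = 6327/37138 + 45303/(4/315 + (-208)² + (1261/315)*(-208)) = 6327*(1/37138) + 45303/(4/315 + 43264 - 262288/315) = 6327/37138 + 45303/(4455292/105) = 6327/37138 + 45303*(105/4455292) = 6327/37138 + 4756815/4455292 = 102423613977/82730317148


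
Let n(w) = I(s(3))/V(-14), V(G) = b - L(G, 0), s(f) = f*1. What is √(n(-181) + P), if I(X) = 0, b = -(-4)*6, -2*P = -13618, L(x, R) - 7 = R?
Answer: √6809 ≈ 82.517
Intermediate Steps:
L(x, R) = 7 + R
s(f) = f
P = 6809 (P = -½*(-13618) = 6809)
b = 24 (b = -1*(-24) = 24)
V(G) = 17 (V(G) = 24 - (7 + 0) = 24 - 1*7 = 24 - 7 = 17)
n(w) = 0 (n(w) = 0/17 = 0*(1/17) = 0)
√(n(-181) + P) = √(0 + 6809) = √6809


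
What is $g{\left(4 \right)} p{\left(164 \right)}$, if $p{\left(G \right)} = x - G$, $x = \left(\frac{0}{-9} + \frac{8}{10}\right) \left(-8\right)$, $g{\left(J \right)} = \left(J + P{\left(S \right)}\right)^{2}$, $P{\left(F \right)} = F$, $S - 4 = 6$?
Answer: $- \frac{166992}{5} \approx -33398.0$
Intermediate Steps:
$S = 10$ ($S = 4 + 6 = 10$)
$g{\left(J \right)} = \left(10 + J\right)^{2}$ ($g{\left(J \right)} = \left(J + 10\right)^{2} = \left(10 + J\right)^{2}$)
$x = - \frac{32}{5}$ ($x = \left(0 \left(- \frac{1}{9}\right) + 8 \cdot \frac{1}{10}\right) \left(-8\right) = \left(0 + \frac{4}{5}\right) \left(-8\right) = \frac{4}{5} \left(-8\right) = - \frac{32}{5} \approx -6.4$)
$p{\left(G \right)} = - \frac{32}{5} - G$
$g{\left(4 \right)} p{\left(164 \right)} = \left(10 + 4\right)^{2} \left(- \frac{32}{5} - 164\right) = 14^{2} \left(- \frac{32}{5} - 164\right) = 196 \left(- \frac{852}{5}\right) = - \frac{166992}{5}$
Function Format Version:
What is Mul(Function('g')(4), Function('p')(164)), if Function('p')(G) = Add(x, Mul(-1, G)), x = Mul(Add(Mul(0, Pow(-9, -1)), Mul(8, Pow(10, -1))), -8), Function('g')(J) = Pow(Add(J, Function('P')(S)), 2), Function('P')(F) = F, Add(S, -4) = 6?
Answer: Rational(-166992, 5) ≈ -33398.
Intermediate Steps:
S = 10 (S = Add(4, 6) = 10)
Function('g')(J) = Pow(Add(10, J), 2) (Function('g')(J) = Pow(Add(J, 10), 2) = Pow(Add(10, J), 2))
x = Rational(-32, 5) (x = Mul(Add(Mul(0, Rational(-1, 9)), Mul(8, Rational(1, 10))), -8) = Mul(Add(0, Rational(4, 5)), -8) = Mul(Rational(4, 5), -8) = Rational(-32, 5) ≈ -6.4000)
Function('p')(G) = Add(Rational(-32, 5), Mul(-1, G))
Mul(Function('g')(4), Function('p')(164)) = Mul(Pow(Add(10, 4), 2), Add(Rational(-32, 5), Mul(-1, 164))) = Mul(Pow(14, 2), Add(Rational(-32, 5), -164)) = Mul(196, Rational(-852, 5)) = Rational(-166992, 5)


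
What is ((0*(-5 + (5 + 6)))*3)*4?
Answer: 0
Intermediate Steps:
((0*(-5 + (5 + 6)))*3)*4 = ((0*(-5 + 11))*3)*4 = ((0*6)*3)*4 = (0*3)*4 = 0*4 = 0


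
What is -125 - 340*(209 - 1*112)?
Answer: -33105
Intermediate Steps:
-125 - 340*(209 - 1*112) = -125 - 340*(209 - 112) = -125 - 340*97 = -125 - 32980 = -33105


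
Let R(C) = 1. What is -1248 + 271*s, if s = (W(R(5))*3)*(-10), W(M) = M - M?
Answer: -1248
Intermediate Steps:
W(M) = 0
s = 0 (s = (0*3)*(-10) = 0*(-10) = 0)
-1248 + 271*s = -1248 + 271*0 = -1248 + 0 = -1248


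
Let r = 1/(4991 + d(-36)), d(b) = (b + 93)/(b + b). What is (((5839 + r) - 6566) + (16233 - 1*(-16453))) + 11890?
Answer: 5251575509/119765 ≈ 43849.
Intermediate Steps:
d(b) = (93 + b)/(2*b) (d(b) = (93 + b)/((2*b)) = (93 + b)*(1/(2*b)) = (93 + b)/(2*b))
r = 24/119765 (r = 1/(4991 + (1/2)*(93 - 36)/(-36)) = 1/(4991 + (1/2)*(-1/36)*57) = 1/(4991 - 19/24) = 1/(119765/24) = 24/119765 ≈ 0.00020039)
(((5839 + r) - 6566) + (16233 - 1*(-16453))) + 11890 = (((5839 + 24/119765) - 6566) + (16233 - 1*(-16453))) + 11890 = ((699307859/119765 - 6566) + (16233 + 16453)) + 11890 = (-87069131/119765 + 32686) + 11890 = 3827569659/119765 + 11890 = 5251575509/119765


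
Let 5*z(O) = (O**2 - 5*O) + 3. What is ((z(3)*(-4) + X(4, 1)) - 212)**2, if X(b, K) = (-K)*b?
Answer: 1140624/25 ≈ 45625.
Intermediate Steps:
z(O) = 3/5 - O + O**2/5 (z(O) = ((O**2 - 5*O) + 3)/5 = (3 + O**2 - 5*O)/5 = 3/5 - O + O**2/5)
X(b, K) = -K*b
((z(3)*(-4) + X(4, 1)) - 212)**2 = (((3/5 - 1*3 + (1/5)*3**2)*(-4) - 1*1*4) - 212)**2 = (((3/5 - 3 + (1/5)*9)*(-4) - 4) - 212)**2 = (((3/5 - 3 + 9/5)*(-4) - 4) - 212)**2 = ((-3/5*(-4) - 4) - 212)**2 = ((12/5 - 4) - 212)**2 = (-8/5 - 212)**2 = (-1068/5)**2 = 1140624/25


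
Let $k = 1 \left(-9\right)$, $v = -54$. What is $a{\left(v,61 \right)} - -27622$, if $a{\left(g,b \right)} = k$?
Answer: $27613$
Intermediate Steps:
$k = -9$
$a{\left(g,b \right)} = -9$
$a{\left(v,61 \right)} - -27622 = -9 - -27622 = -9 + 27622 = 27613$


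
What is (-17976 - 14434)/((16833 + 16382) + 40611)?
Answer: -16205/36913 ≈ -0.43901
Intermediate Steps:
(-17976 - 14434)/((16833 + 16382) + 40611) = -32410/(33215 + 40611) = -32410/73826 = -32410*1/73826 = -16205/36913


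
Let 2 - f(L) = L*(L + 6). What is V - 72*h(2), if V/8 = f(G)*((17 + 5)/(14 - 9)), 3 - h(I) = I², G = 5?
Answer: -8968/5 ≈ -1793.6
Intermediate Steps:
f(L) = 2 - L*(6 + L) (f(L) = 2 - L*(L + 6) = 2 - L*(6 + L))
h(I) = 3 - I²
V = -9328/5 (V = 8*((2 - 1*5² - 6*5)*((17 + 5)/(14 - 9))) = 8*((2 - 1*25 - 30)*(22/5)) = 8*((2 - 25 - 30)*(22*(⅕))) = 8*(-53*22/5) = 8*(-1166/5) = -9328/5 ≈ -1865.6)
V - 72*h(2) = -9328/5 - 72*(3 - 1*2²) = -9328/5 - 72*(3 - 1*4) = -9328/5 - 72*(3 - 4) = -9328/5 - 72*(-1) = -9328/5 + 72 = -8968/5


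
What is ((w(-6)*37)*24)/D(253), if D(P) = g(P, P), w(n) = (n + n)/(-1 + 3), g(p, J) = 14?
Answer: -2664/7 ≈ -380.57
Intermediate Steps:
w(n) = n (w(n) = (2*n)/2 = (2*n)*(1/2) = n)
D(P) = 14
((w(-6)*37)*24)/D(253) = (-6*37*24)/14 = -222*24*(1/14) = -5328*1/14 = -2664/7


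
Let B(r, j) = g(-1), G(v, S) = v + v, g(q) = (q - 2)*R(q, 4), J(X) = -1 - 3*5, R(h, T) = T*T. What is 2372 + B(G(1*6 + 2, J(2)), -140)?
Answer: 2324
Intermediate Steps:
R(h, T) = T²
J(X) = -16 (J(X) = -1 - 15 = -16)
g(q) = -32 + 16*q (g(q) = (q - 2)*4² = (-2 + q)*16 = -32 + 16*q)
G(v, S) = 2*v
B(r, j) = -48 (B(r, j) = -32 + 16*(-1) = -32 - 16 = -48)
2372 + B(G(1*6 + 2, J(2)), -140) = 2372 - 48 = 2324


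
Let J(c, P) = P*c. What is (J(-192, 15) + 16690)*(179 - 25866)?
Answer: -354737470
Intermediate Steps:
(J(-192, 15) + 16690)*(179 - 25866) = (15*(-192) + 16690)*(179 - 25866) = (-2880 + 16690)*(-25687) = 13810*(-25687) = -354737470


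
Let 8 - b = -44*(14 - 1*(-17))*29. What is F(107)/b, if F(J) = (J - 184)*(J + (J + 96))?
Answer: -1705/2826 ≈ -0.60333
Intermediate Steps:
b = 39564 (b = 8 - (-44*(14 - 1*(-17)))*29 = 8 - (-44*(14 + 17))*29 = 8 - (-44*31)*29 = 8 - (-1364)*29 = 8 - 1*(-39556) = 8 + 39556 = 39564)
F(J) = (-184 + J)*(96 + 2*J) (F(J) = (-184 + J)*(J + (96 + J)) = (-184 + J)*(96 + 2*J))
F(107)/b = (-17664 - 272*107 + 2*107**2)/39564 = (-17664 - 29104 + 2*11449)*(1/39564) = (-17664 - 29104 + 22898)*(1/39564) = -23870*1/39564 = -1705/2826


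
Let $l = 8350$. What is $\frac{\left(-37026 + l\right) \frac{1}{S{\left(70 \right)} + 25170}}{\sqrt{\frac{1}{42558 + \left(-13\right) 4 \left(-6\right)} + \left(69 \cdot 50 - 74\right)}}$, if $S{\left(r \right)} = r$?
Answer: $- \frac{7169 \sqrt{6204537417270}}{913240753510} \approx -0.019554$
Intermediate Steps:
$\frac{\left(-37026 + l\right) \frac{1}{S{\left(70 \right)} + 25170}}{\sqrt{\frac{1}{42558 + \left(-13\right) 4 \left(-6\right)} + \left(69 \cdot 50 - 74\right)}} = \frac{\left(-37026 + 8350\right) \frac{1}{70 + 25170}}{\sqrt{\frac{1}{42558 + \left(-13\right) 4 \left(-6\right)} + \left(69 \cdot 50 - 74\right)}} = \frac{\left(-28676\right) \frac{1}{25240}}{\sqrt{\frac{1}{42558 - -312} + \left(3450 - 74\right)}} = \frac{\left(-28676\right) \frac{1}{25240}}{\sqrt{\frac{1}{42558 + 312} + 3376}} = - \frac{7169}{6310 \sqrt{\frac{1}{42870} + 3376}} = - \frac{7169}{6310 \sqrt{\frac{144729121}{42870}}} = - \frac{7169}{6310 \frac{\sqrt{6204537417270}}{42870}} = - \frac{7169 \frac{\sqrt{6204537417270}}{144729121}}{6310} = - \frac{7169 \sqrt{6204537417270}}{913240753510}$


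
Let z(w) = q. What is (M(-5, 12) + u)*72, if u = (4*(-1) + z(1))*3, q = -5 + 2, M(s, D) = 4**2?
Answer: -360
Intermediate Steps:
M(s, D) = 16
q = -3
z(w) = -3
u = -21 (u = (4*(-1) - 3)*3 = (-4 - 3)*3 = -7*3 = -21)
(M(-5, 12) + u)*72 = (16 - 21)*72 = -5*72 = -360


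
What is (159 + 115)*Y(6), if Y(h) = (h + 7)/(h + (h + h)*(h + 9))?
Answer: 1781/93 ≈ 19.151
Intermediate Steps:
Y(h) = (7 + h)/(h + 2*h*(9 + h)) (Y(h) = (7 + h)/(h + (2*h)*(9 + h)) = (7 + h)/(h + 2*h*(9 + h)))
(159 + 115)*Y(6) = (159 + 115)*((7 + 6)/(6*(19 + 2*6))) = 274*((⅙)*13/(19 + 12)) = 274*((⅙)*13/31) = 274*((⅙)*(1/31)*13) = 274*(13/186) = 1781/93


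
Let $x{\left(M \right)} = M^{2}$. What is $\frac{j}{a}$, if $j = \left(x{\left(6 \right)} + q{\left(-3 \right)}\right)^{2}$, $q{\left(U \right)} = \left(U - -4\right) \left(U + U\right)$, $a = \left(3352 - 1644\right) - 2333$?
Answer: $- \frac{36}{25} \approx -1.44$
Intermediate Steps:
$a = -625$ ($a = 1708 - 2333 = -625$)
$q{\left(U \right)} = 2 U \left(4 + U\right)$ ($q{\left(U \right)} = \left(U + 4\right) 2 U = \left(4 + U\right) 2 U = 2 U \left(4 + U\right)$)
$j = 900$ ($j = \left(6^{2} + 2 \left(-3\right) \left(4 - 3\right)\right)^{2} = \left(36 + 2 \left(-3\right) 1\right)^{2} = \left(36 - 6\right)^{2} = 30^{2} = 900$)
$\frac{j}{a} = \frac{900}{-625} = 900 \left(- \frac{1}{625}\right) = - \frac{36}{25}$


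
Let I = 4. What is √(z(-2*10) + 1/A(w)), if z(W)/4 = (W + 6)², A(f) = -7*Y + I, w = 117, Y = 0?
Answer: √3137/2 ≈ 28.004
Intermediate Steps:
A(f) = 4 (A(f) = -7*0 + 4 = 0 + 4 = 4)
z(W) = 4*(6 + W)² (z(W) = 4*(W + 6)² = 4*(6 + W)²)
√(z(-2*10) + 1/A(w)) = √(4*(6 - 2*10)² + 1/4) = √(4*(6 - 20)² + ¼) = √(4*(-14)² + ¼) = √(4*196 + ¼) = √(784 + ¼) = √(3137/4) = √3137/2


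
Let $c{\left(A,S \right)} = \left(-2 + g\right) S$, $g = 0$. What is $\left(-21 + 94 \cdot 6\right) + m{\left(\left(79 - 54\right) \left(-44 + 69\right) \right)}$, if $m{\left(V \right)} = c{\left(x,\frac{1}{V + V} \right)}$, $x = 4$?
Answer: $\frac{339374}{625} \approx 543.0$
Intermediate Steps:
$c{\left(A,S \right)} = - 2 S$ ($c{\left(A,S \right)} = \left(-2 + 0\right) S = - 2 S$)
$m{\left(V \right)} = - \frac{1}{V}$ ($m{\left(V \right)} = - \frac{2}{V + V} = - \frac{2}{2 V} = - 2 \frac{1}{2 V} = - \frac{1}{V}$)
$\left(-21 + 94 \cdot 6\right) + m{\left(\left(79 - 54\right) \left(-44 + 69\right) \right)} = \left(-21 + 94 \cdot 6\right) - \frac{1}{\left(79 - 54\right) \left(-44 + 69\right)} = \left(-21 + 564\right) - \frac{1}{25 \cdot 25} = 543 - \frac{1}{625} = \frac{339374}{625}$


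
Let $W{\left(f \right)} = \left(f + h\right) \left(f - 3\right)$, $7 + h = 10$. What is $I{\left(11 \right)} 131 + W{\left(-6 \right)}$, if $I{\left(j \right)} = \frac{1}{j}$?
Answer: $\frac{428}{11} \approx 38.909$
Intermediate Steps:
$h = 3$ ($h = -7 + 10 = 3$)
$W{\left(f \right)} = \left(-3 + f\right) \left(3 + f\right)$ ($W{\left(f \right)} = \left(f + 3\right) \left(f - 3\right) = \left(3 + f\right) \left(-3 + f\right) = \left(-3 + f\right) \left(3 + f\right)$)
$I{\left(11 \right)} 131 + W{\left(-6 \right)} = \frac{1}{11} \cdot 131 - \left(9 - \left(-6\right)^{2}\right) = \frac{1}{11} \cdot 131 + \left(-9 + 36\right) = \frac{131}{11} + 27 = \frac{428}{11}$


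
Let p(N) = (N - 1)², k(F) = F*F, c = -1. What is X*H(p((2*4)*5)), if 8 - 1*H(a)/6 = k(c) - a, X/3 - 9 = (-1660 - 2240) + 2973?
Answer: -25248672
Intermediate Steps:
k(F) = F²
p(N) = (-1 + N)²
X = -2754 (X = 27 + 3*((-1660 - 2240) + 2973) = 27 + 3*(-3900 + 2973) = 27 + 3*(-927) = 27 - 2781 = -2754)
H(a) = 42 + 6*a (H(a) = 48 - 6*((-1)² - a) = 48 - 6*(1 - a) = 48 + (-6 + 6*a) = 42 + 6*a)
X*H(p((2*4)*5)) = -2754*(42 + 6*(-1 + (2*4)*5)²) = -2754*(42 + 6*(-1 + 8*5)²) = -2754*(42 + 6*(-1 + 40)²) = -2754*(42 + 6*39²) = -2754*(42 + 6*1521) = -2754*(42 + 9126) = -2754*9168 = -25248672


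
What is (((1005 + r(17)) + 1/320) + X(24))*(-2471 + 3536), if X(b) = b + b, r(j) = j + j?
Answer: 74090133/64 ≈ 1.1577e+6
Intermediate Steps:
r(j) = 2*j
X(b) = 2*b
(((1005 + r(17)) + 1/320) + X(24))*(-2471 + 3536) = (((1005 + 2*17) + 1/320) + 2*24)*(-2471 + 3536) = (((1005 + 34) + 1/320) + 48)*1065 = ((1039 + 1/320) + 48)*1065 = (332481/320 + 48)*1065 = (347841/320)*1065 = 74090133/64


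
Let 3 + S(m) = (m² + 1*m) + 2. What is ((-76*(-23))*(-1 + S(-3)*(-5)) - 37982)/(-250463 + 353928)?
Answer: -16686/20693 ≈ -0.80636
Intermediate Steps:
S(m) = -1 + m + m² (S(m) = -3 + ((m² + 1*m) + 2) = -3 + ((m² + m) + 2) = -3 + ((m + m²) + 2) = -3 + (2 + m + m²) = -1 + m + m²)
((-76*(-23))*(-1 + S(-3)*(-5)) - 37982)/(-250463 + 353928) = ((-76*(-23))*(-1 + (-1 - 3 + (-3)²)*(-5)) - 37982)/(-250463 + 353928) = (1748*(-1 + (-1 - 3 + 9)*(-5)) - 37982)/103465 = (1748*(-1 + 5*(-5)) - 37982)*(1/103465) = (1748*(-1 - 25) - 37982)*(1/103465) = (1748*(-26) - 37982)*(1/103465) = (-45448 - 37982)*(1/103465) = -83430*1/103465 = -16686/20693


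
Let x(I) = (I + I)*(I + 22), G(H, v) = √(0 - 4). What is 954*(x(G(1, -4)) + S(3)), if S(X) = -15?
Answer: -21942 + 83952*I ≈ -21942.0 + 83952.0*I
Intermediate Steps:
G(H, v) = 2*I (G(H, v) = √(-4) = 2*I)
x(I) = 2*I*(22 + I) (x(I) = (2*I)*(22 + I) = 2*I*(22 + I))
954*(x(G(1, -4)) + S(3)) = 954*(2*(2*I)*(22 + 2*I) - 15) = 954*(4*I*(22 + 2*I) - 15) = 954*(-15 + 4*I*(22 + 2*I)) = -14310 + 3816*I*(22 + 2*I)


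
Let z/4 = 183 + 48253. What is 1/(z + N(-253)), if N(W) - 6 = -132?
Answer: 1/193618 ≈ 5.1648e-6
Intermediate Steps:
z = 193744 (z = 4*(183 + 48253) = 4*48436 = 193744)
N(W) = -126 (N(W) = 6 - 132 = -126)
1/(z + N(-253)) = 1/(193744 - 126) = 1/193618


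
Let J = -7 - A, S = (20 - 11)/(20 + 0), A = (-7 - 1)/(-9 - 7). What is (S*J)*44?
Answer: -297/2 ≈ -148.50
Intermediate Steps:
A = ½ (A = -8/(-16) = -8*(-1/16) = ½ ≈ 0.50000)
S = 9/20 ≈ 0.45000
J = -15/2 (J = -7 - 1*½ = -7 - ½ = -15/2 ≈ -7.5000)
(S*J)*44 = ((9/20)*(-15/2))*44 = -27/8*44 = -297/2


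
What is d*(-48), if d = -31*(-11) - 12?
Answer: -15792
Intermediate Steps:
d = 329 (d = 341 - 12 = 329)
d*(-48) = 329*(-48) = -15792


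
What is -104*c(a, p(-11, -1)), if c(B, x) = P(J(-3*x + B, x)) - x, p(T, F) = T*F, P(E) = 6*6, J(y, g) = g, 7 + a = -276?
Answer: -2600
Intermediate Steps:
a = -283 (a = -7 - 276 = -283)
P(E) = 36
p(T, F) = F*T
c(B, x) = 36 - x
-104*c(a, p(-11, -1)) = -104*(36 - (-1)*(-11)) = -104*(36 - 1*11) = -104*(36 - 11) = -104*25 = -2600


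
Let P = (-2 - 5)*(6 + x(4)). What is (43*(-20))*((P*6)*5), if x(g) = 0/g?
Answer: 1083600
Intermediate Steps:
x(g) = 0
P = -42 (P = (-2 - 5)*(6 + 0) = -7*6 = -42)
(43*(-20))*((P*6)*5) = (43*(-20))*(-42*6*5) = -(-216720)*5 = -860*(-1260) = 1083600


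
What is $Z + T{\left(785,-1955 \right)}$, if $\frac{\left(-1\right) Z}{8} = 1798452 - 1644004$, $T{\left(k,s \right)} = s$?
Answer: $-1237539$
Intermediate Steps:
$Z = -1235584$ ($Z = - 8 \left(1798452 - 1644004\right) = \left(-8\right) 154448 = -1235584$)
$Z + T{\left(785,-1955 \right)} = -1235584 - 1955 = -1237539$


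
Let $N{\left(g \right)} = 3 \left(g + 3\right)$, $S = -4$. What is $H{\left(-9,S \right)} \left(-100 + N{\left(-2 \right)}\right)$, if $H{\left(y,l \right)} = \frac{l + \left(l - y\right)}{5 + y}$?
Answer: $\frac{97}{4} \approx 24.25$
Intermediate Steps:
$N{\left(g \right)} = 9 + 3 g$ ($N{\left(g \right)} = 3 \left(3 + g\right) = 9 + 3 g$)
$H{\left(y,l \right)} = \frac{- y + 2 l}{5 + y}$
$H{\left(-9,S \right)} \left(-100 + N{\left(-2 \right)}\right) = \frac{\left(-1\right) \left(-9\right) + 2 \left(-4\right)}{5 - 9} \left(-100 + \left(9 + 3 \left(-2\right)\right)\right) = \frac{9 - 8}{-4} \left(-100 + \left(9 - 6\right)\right) = \left(- \frac{1}{4}\right) 1 \left(-100 + 3\right) = \left(- \frac{1}{4}\right) \left(-97\right) = \frac{97}{4}$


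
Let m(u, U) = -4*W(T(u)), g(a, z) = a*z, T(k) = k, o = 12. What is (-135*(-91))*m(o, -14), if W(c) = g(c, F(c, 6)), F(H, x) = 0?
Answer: 0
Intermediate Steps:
W(c) = 0 (W(c) = c*0 = 0)
m(u, U) = 0 (m(u, U) = -4*0 = 0)
(-135*(-91))*m(o, -14) = -135*(-91)*0 = 12285*0 = 0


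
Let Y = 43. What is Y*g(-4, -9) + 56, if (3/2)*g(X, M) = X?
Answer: -176/3 ≈ -58.667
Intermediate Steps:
g(X, M) = 2*X/3
Y*g(-4, -9) + 56 = 43*((2/3)*(-4)) + 56 = 43*(-8/3) + 56 = -344/3 + 56 = -176/3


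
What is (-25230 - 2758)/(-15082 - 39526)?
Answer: 6997/13652 ≈ 0.51253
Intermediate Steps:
(-25230 - 2758)/(-15082 - 39526) = -27988/(-54608) = -27988*(-1/54608) = 6997/13652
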